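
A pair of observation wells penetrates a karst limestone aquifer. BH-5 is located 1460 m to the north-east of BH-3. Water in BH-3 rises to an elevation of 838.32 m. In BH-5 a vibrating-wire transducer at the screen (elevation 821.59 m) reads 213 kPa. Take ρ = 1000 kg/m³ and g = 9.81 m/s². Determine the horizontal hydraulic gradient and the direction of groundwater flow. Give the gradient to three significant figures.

Total head at BH-3: h = 838.32 m (water level in the piezometer is the total head).
Pressure head at BH-5: ψ = P/(ρg) = 213×1000 / (1000 × 9.81) = 21.71 m.
Total head at BH-5: h = z + ψ = 821.59 + 21.71 = 843.30 m.
Head difference: h(BH-3) − h(BH-5) = 838.32 − 843.30 = -4.98 m.
Hydraulic gradient: i = |Δh| / L = 4.98 / 1460 = 0.00341.
Flow is from higher to lower head: from BH-5 toward BH-3, i.e. toward the south-west.

i ≈ 0.00341; groundwater flows toward the south-west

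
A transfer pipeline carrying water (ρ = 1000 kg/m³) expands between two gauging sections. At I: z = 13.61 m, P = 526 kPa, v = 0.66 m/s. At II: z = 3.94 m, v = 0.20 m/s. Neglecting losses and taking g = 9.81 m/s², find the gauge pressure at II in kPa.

Pressure head at I: ψ₁ = P₁/(ρg) = 526×1000 / (1000 × 9.81) = 53.62 m.
Velocity heads: v₁²/2g = 0.66²/19.62 = 0.022 m; v₂²/2g = 0.20²/19.62 = 0.002 m.
Total head H = z₁ + ψ₁ + v₁²/2g = 13.61 + 53.62 + 0.022 = 67.25 m.
ψ₂ = H − z₂ − v₂²/2g = 67.25 − 3.94 − 0.002 = 63.31 m.
P₂ = ρgψ₂ = 1000 × 9.81 × 63.31 ≈ 621 kPa.

P₂ ≈ 621 kPa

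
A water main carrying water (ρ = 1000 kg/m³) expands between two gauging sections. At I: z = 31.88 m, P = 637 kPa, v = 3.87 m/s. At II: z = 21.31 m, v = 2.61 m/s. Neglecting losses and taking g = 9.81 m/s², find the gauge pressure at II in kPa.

Pressure head at I: ψ₁ = P₁/(ρg) = 637×1000 / (1000 × 9.81) = 64.93 m.
Velocity heads: v₁²/2g = 3.87²/19.62 = 0.763 m; v₂²/2g = 2.61²/19.62 = 0.347 m.
Total head H = z₁ + ψ₁ + v₁²/2g = 31.88 + 64.93 + 0.763 = 97.57 m.
ψ₂ = H − z₂ − v₂²/2g = 97.57 − 21.31 − 0.347 = 75.91 m.
P₂ = ρgψ₂ = 1000 × 9.81 × 75.91 ≈ 745 kPa.

P₂ ≈ 745 kPa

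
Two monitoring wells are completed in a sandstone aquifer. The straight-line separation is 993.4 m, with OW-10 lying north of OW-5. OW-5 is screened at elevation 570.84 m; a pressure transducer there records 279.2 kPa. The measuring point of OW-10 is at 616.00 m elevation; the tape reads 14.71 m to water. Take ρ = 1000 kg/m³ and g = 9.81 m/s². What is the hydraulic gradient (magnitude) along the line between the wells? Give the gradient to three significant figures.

i ≈ 0.00200

Pressure head at OW-5: ψ = P/(ρg) = 279.2×1000 / (1000 × 9.81) = 28.46 m.
Total head at OW-5: h = z + ψ = 570.84 + 28.46 = 599.30 m.
Total head at OW-10: h = 616.00 − 14.71 = 601.29 m.
Head difference: h(OW-5) − h(OW-10) = 599.30 − 601.29 = -1.99 m.
Hydraulic gradient: i = |Δh| / L = 1.99 / 993.4 = 0.00200.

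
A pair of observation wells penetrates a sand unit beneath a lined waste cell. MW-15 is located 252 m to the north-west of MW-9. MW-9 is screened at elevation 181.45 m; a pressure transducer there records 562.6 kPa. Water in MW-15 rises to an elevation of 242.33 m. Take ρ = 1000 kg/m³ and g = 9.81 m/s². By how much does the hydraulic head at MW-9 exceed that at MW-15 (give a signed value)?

Δh ≈ -3.53 m

Pressure head at MW-9: ψ = P/(ρg) = 562.6×1000 / (1000 × 9.81) = 57.35 m.
Total head at MW-9: h = z + ψ = 181.45 + 57.35 = 238.80 m.
Total head at MW-15: h = 242.33 m (water level in the piezometer is the total head).
Head difference: h(MW-9) − h(MW-15) = 238.80 − 242.33 = -3.53 m.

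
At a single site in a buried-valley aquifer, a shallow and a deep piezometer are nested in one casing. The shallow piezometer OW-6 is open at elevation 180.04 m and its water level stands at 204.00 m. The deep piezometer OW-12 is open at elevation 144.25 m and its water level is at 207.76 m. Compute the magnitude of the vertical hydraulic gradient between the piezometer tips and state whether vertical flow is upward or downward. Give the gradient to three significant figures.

|i_v| ≈ 0.105; vertical flow is upward

Total head at OW-6: h = 204.00 m (water level in the standpipe).
Total head at OW-12: h = 207.76 m.
Δh = h(OW-6) − h(OW-12) = 204.00 − 207.76 = -3.76 m.
Vertical separation Δz = 180.04 − 144.25 = 35.79 m.
|i_v| = |Δh| / Δz = 3.76 / 35.79 = 0.105.
Head is higher in the deep piezometer, so vertical flow is upward (discharge condition).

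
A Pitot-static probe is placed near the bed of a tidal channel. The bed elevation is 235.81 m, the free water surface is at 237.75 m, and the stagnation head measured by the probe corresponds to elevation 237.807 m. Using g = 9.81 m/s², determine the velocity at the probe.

v ≈ 1.06 m/s

Near the bed, under hydrostatic conditions, the piezometric head (z + ψ) equals the free-surface elevation, 237.75 m.
Velocity head = total − piezometric = 237.807 − 237.75 = 0.057 m.
v = √(2g·h_v) = √(2 × 9.81 × 0.057) = 1.06 m/s.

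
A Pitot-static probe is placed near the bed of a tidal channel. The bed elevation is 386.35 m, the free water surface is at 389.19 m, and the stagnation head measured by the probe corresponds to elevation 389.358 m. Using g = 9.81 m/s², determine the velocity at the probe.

Near the bed, under hydrostatic conditions, the piezometric head (z + ψ) equals the free-surface elevation, 389.19 m.
Velocity head = total − piezometric = 389.358 − 389.19 = 0.168 m.
v = √(2g·h_v) = √(2 × 9.81 × 0.168) = 1.82 m/s.

v ≈ 1.82 m/s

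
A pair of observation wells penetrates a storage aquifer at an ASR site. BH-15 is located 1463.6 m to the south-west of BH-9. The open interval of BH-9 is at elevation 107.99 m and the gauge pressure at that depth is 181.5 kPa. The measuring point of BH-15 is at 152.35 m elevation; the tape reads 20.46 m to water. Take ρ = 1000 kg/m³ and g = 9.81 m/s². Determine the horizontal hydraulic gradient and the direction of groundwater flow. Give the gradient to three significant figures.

Pressure head at BH-9: ψ = P/(ρg) = 181.5×1000 / (1000 × 9.81) = 18.50 m.
Total head at BH-9: h = z + ψ = 107.99 + 18.50 = 126.49 m.
Total head at BH-15: h = 152.35 − 20.46 = 131.89 m.
Head difference: h(BH-9) − h(BH-15) = 126.49 − 131.89 = -5.40 m.
Hydraulic gradient: i = |Δh| / L = 5.40 / 1463.6 = 0.00369.
Flow is from higher to lower head: from BH-15 toward BH-9, i.e. toward the north-east.

i ≈ 0.00369; groundwater flows toward the north-east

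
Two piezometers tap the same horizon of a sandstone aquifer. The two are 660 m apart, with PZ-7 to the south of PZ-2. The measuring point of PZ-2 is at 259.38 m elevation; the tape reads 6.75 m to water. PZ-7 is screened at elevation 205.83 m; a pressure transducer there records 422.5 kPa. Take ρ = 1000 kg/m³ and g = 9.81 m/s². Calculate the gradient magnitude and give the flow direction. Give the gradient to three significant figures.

i ≈ 0.00565; groundwater flows toward the south

Total head at PZ-2: h = 259.38 − 6.75 = 252.63 m.
Pressure head at PZ-7: ψ = P/(ρg) = 422.5×1000 / (1000 × 9.81) = 43.07 m.
Total head at PZ-7: h = z + ψ = 205.83 + 43.07 = 248.90 m.
Head difference: h(PZ-2) − h(PZ-7) = 252.63 − 248.90 = 3.73 m.
Hydraulic gradient: i = |Δh| / L = 3.73 / 660 = 0.00565.
Flow is from higher to lower head: from PZ-2 toward PZ-7, i.e. toward the south.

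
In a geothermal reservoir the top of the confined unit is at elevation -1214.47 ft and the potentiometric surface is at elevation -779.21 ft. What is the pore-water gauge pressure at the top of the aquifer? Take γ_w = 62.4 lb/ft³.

Pressure head at the aquifer top: ψ = h − z = -779.21 − (-1214.47) = 435.26 ft.
P = γψ/144 = 62.4 × 435.26 / 144 = 189 psi.

P ≈ 189 psi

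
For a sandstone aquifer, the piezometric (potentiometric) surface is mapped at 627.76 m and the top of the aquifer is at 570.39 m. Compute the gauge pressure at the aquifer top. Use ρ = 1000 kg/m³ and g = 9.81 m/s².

Pressure head at the aquifer top: ψ = h − z = 627.76 − 570.39 = 57.37 m.
P = ρgψ = 1000 × 9.81 × 57.37 = 562800 Pa ≈ 563 kPa.

P ≈ 563 kPa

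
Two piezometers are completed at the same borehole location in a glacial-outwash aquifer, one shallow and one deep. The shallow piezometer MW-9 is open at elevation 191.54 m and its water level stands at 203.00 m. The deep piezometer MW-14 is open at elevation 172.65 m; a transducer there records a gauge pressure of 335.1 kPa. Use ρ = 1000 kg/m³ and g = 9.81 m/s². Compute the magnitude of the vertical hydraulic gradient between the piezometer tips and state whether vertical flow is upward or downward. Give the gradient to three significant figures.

|i_v| ≈ 0.202; vertical flow is upward

Total head at MW-9: h = 203.00 m (water level in the standpipe).
Pressure head at MW-14: ψ = P/(ρg) = 335.1×1000 / (1000 × 9.81) = 34.16 m.
Total head at MW-14: h = z + ψ = 172.65 + 34.16 = 206.81 m.
Δh = h(MW-9) − h(MW-14) = 203.00 − 206.81 = -3.81 m.
Vertical separation Δz = 191.54 − 172.65 = 18.89 m.
|i_v| = |Δh| / Δz = 3.81 / 18.89 = 0.202.
Head is higher in the deep piezometer, so vertical flow is upward (discharge condition).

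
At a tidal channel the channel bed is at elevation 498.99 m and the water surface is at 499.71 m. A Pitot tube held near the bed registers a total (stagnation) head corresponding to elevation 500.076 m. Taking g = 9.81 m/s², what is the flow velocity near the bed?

v ≈ 2.68 m/s

Near the bed, under hydrostatic conditions, the piezometric head (z + ψ) equals the free-surface elevation, 499.71 m.
Velocity head = total − piezometric = 500.076 − 499.71 = 0.366 m.
v = √(2g·h_v) = √(2 × 9.81 × 0.366) = 2.68 m/s.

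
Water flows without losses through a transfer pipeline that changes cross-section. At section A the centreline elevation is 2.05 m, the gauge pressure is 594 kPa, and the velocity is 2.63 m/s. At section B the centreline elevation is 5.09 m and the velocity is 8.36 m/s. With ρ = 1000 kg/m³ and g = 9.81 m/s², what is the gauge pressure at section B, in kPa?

P₂ ≈ 533 kPa

Pressure head at A: ψ₁ = P₁/(ρg) = 594×1000 / (1000 × 9.81) = 60.55 m.
Velocity heads: v₁²/2g = 2.63²/19.62 = 0.353 m; v₂²/2g = 8.36²/19.62 = 3.562 m.
Total head H = z₁ + ψ₁ + v₁²/2g = 2.05 + 60.55 + 0.353 = 62.95 m.
ψ₂ = H − z₂ − v₂²/2g = 62.95 − 5.09 − 3.562 = 54.30 m.
P₂ = ρgψ₂ = 1000 × 9.81 × 54.30 ≈ 533 kPa.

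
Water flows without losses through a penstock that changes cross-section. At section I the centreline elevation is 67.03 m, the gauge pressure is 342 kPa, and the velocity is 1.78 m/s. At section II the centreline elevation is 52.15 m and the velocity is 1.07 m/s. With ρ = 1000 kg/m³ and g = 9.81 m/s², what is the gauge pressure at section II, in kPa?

P₂ ≈ 489 kPa

Pressure head at I: ψ₁ = P₁/(ρg) = 342×1000 / (1000 × 9.81) = 34.86 m.
Velocity heads: v₁²/2g = 1.78²/19.62 = 0.161 m; v₂²/2g = 1.07²/19.62 = 0.058 m.
Total head H = z₁ + ψ₁ + v₁²/2g = 67.03 + 34.86 + 0.161 = 102.05 m.
ψ₂ = H − z₂ − v₂²/2g = 102.05 − 52.15 − 0.058 = 49.84 m.
P₂ = ρgψ₂ = 1000 × 9.81 × 49.84 ≈ 489 kPa.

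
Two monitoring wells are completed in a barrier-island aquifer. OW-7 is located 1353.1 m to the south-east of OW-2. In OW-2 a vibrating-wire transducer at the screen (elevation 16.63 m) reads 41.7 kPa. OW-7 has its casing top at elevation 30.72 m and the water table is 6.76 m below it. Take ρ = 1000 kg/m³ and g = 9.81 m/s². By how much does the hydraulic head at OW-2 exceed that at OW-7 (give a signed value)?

Pressure head at OW-2: ψ = P/(ρg) = 41.7×1000 / (1000 × 9.81) = 4.25 m.
Total head at OW-2: h = z + ψ = 16.63 + 4.25 = 20.88 m.
Total head at OW-7: h = 30.72 − 6.76 = 23.96 m.
Head difference: h(OW-2) − h(OW-7) = 20.88 − 23.96 = -3.08 m.

Δh ≈ -3.08 m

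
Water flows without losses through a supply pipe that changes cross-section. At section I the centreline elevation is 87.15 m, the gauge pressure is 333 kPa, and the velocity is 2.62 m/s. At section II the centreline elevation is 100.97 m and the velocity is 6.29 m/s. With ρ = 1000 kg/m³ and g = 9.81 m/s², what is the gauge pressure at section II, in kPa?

P₂ ≈ 181 kPa

Pressure head at I: ψ₁ = P₁/(ρg) = 333×1000 / (1000 × 9.81) = 33.94 m.
Velocity heads: v₁²/2g = 2.62²/19.62 = 0.350 m; v₂²/2g = 6.29²/19.62 = 2.017 m.
Total head H = z₁ + ψ₁ + v₁²/2g = 87.15 + 33.94 + 0.350 = 121.44 m.
ψ₂ = H − z₂ − v₂²/2g = 121.44 − 100.97 − 2.017 = 18.45 m.
P₂ = ρgψ₂ = 1000 × 9.81 × 18.45 ≈ 181 kPa.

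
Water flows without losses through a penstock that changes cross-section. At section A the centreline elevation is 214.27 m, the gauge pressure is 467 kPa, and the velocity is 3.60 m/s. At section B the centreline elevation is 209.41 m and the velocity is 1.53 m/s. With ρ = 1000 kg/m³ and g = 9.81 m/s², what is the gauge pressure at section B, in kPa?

P₂ ≈ 520 kPa

Pressure head at A: ψ₁ = P₁/(ρg) = 467×1000 / (1000 × 9.81) = 47.60 m.
Velocity heads: v₁²/2g = 3.60²/19.62 = 0.661 m; v₂²/2g = 1.53²/19.62 = 0.119 m.
Total head H = z₁ + ψ₁ + v₁²/2g = 214.27 + 47.60 + 0.661 = 262.53 m.
ψ₂ = H − z₂ − v₂²/2g = 262.53 − 209.41 − 0.119 = 53.00 m.
P₂ = ρgψ₂ = 1000 × 9.81 × 53.00 ≈ 520 kPa.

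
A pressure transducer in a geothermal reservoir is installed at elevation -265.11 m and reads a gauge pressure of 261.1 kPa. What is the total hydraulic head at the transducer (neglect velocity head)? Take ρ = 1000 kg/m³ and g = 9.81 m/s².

ψ = P/(ρg) = 261.1×1000 / (1000 × 9.81) = 26.62 m.
h = z + ψ = -265.11 + 26.62 = -238.49 m.

h ≈ -238.49 m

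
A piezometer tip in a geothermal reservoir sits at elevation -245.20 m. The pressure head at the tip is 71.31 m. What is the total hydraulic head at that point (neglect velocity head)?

h = z + ψ = -245.20 + 71.31 = -173.89 m.

h ≈ -173.89 m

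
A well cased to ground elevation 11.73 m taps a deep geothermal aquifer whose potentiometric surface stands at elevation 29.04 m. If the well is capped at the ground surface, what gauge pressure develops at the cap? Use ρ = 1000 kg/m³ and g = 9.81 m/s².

P ≈ 170 kPa

Head above the cap: Δh = 29.04 − 11.73 = 17.31 m.
P = ρgΔh = 1000 × 9.81 × 17.31 = 169811 Pa ≈ 170 kPa.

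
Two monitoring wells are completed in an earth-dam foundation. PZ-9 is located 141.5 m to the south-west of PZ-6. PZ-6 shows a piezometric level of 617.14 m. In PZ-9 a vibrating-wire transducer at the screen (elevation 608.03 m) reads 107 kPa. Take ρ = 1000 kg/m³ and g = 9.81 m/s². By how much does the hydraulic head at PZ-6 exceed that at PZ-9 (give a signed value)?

Δh ≈ -1.80 m

Total head at PZ-6: h = 617.14 m (water level in the piezometer is the total head).
Pressure head at PZ-9: ψ = P/(ρg) = 107×1000 / (1000 × 9.81) = 10.91 m.
Total head at PZ-9: h = z + ψ = 608.03 + 10.91 = 618.94 m.
Head difference: h(PZ-6) − h(PZ-9) = 617.14 − 618.94 = -1.80 m.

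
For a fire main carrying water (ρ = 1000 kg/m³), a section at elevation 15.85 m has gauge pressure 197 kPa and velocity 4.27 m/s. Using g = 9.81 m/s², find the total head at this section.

h ≈ 36.86 m

Pressure head ψ = P/(ρg) = 197×1000 / (1000 × 9.81) = 20.08 m.
Velocity head = v²/(2g) = 4.27² / (2 × 9.81) = 0.929 m.
h = z + ψ + v²/(2g) = 15.85 + 20.08 + 0.929 = 36.86 m.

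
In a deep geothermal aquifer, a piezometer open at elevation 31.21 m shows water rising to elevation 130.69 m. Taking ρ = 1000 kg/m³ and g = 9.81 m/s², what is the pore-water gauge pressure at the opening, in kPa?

Pressure head ψ = h − z = 130.69 − 31.21 = 99.48 m.
P = ρgψ = 1000 × 9.81 × 99.48 = 975899 Pa ≈ 976 kPa.

P ≈ 976 kPa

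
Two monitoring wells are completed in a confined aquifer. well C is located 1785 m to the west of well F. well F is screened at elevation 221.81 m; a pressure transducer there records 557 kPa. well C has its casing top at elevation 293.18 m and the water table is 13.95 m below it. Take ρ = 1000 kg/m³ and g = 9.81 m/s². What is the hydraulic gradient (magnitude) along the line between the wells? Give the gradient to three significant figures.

Pressure head at well F: ψ = P/(ρg) = 557×1000 / (1000 × 9.81) = 56.78 m.
Total head at well F: h = z + ψ = 221.81 + 56.78 = 278.59 m.
Total head at well C: h = 293.18 − 13.95 = 279.23 m.
Head difference: h(well F) − h(well C) = 278.59 − 279.23 = -0.64 m.
Hydraulic gradient: i = |Δh| / L = 0.64 / 1785 = 0.000359.

i ≈ 0.000359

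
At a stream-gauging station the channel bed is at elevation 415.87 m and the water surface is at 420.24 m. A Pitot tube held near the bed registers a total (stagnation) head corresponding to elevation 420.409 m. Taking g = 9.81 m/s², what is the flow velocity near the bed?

Near the bed, under hydrostatic conditions, the piezometric head (z + ψ) equals the free-surface elevation, 420.24 m.
Velocity head = total − piezometric = 420.409 − 420.24 = 0.169 m.
v = √(2g·h_v) = √(2 × 9.81 × 0.169) = 1.82 m/s.

v ≈ 1.82 m/s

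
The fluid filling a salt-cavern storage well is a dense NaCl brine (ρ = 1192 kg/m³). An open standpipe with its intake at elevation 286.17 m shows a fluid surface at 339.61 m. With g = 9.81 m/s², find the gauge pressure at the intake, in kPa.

P ≈ 625 kPa

Pressure head ψ = h − z = 339.61 − 286.17 = 53.44 m.
P = ρgψ = 1192 × 9.81 × 53.44 = 624902 Pa ≈ 625 kPa.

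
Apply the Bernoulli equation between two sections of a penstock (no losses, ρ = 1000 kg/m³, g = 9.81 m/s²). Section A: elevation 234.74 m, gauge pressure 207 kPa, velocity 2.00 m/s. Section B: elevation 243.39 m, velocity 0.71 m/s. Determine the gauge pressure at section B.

P₂ ≈ 124 kPa

Pressure head at A: ψ₁ = P₁/(ρg) = 207×1000 / (1000 × 9.81) = 21.10 m.
Velocity heads: v₁²/2g = 2.00²/19.62 = 0.204 m; v₂²/2g = 0.71²/19.62 = 0.026 m.
Total head H = z₁ + ψ₁ + v₁²/2g = 234.74 + 21.10 + 0.204 = 256.04 m.
ψ₂ = H − z₂ − v₂²/2g = 256.04 − 243.39 − 0.026 = 12.62 m.
P₂ = ρgψ₂ = 1000 × 9.81 × 12.62 ≈ 124 kPa.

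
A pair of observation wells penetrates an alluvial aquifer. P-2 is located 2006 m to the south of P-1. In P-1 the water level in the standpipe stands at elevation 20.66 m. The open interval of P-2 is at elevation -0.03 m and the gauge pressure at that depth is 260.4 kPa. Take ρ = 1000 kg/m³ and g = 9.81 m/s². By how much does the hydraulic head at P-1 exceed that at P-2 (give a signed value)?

Total head at P-1: h = 20.66 m (water level in the piezometer is the total head).
Pressure head at P-2: ψ = P/(ρg) = 260.4×1000 / (1000 × 9.81) = 26.54 m.
Total head at P-2: h = z + ψ = -0.03 + 26.54 = 26.51 m.
Head difference: h(P-1) − h(P-2) = 20.66 − 26.51 = -5.85 m.

Δh ≈ -5.85 m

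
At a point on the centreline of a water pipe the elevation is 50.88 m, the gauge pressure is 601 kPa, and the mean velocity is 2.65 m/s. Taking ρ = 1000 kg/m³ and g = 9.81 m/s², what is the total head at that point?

h ≈ 112.50 m

Pressure head ψ = P/(ρg) = 601×1000 / (1000 × 9.81) = 61.26 m.
Velocity head = v²/(2g) = 2.65² / (2 × 9.81) = 0.358 m.
h = z + ψ + v²/(2g) = 50.88 + 61.26 + 0.358 = 112.50 m.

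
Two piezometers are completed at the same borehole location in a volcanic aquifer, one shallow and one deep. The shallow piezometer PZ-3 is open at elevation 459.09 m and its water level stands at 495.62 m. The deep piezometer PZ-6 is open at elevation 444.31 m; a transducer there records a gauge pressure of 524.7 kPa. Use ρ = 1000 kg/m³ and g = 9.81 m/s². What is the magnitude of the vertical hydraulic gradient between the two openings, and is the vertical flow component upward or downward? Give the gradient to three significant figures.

Total head at PZ-3: h = 495.62 m (water level in the standpipe).
Pressure head at PZ-6: ψ = P/(ρg) = 524.7×1000 / (1000 × 9.81) = 53.49 m.
Total head at PZ-6: h = z + ψ = 444.31 + 53.49 = 497.80 m.
Δh = h(PZ-3) − h(PZ-6) = 495.62 − 497.80 = -2.18 m.
Vertical separation Δz = 459.09 − 444.31 = 14.78 m.
|i_v| = |Δh| / Δz = 2.18 / 14.78 = 0.147.
Head is higher in the deep piezometer, so vertical flow is upward (discharge condition).

|i_v| ≈ 0.147; vertical flow is upward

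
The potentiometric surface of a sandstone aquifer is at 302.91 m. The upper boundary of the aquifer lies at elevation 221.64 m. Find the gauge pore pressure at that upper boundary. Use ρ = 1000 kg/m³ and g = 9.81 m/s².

Pressure head at the aquifer top: ψ = h − z = 302.91 − 221.64 = 81.27 m.
P = ρgψ = 1000 × 9.81 × 81.27 = 797259 Pa ≈ 797 kPa.

P ≈ 797 kPa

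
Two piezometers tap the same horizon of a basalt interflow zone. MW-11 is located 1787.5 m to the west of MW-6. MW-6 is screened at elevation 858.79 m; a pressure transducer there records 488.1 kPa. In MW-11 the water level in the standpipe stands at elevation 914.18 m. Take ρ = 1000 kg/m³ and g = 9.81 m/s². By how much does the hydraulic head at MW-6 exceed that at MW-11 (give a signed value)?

Pressure head at MW-6: ψ = P/(ρg) = 488.1×1000 / (1000 × 9.81) = 49.76 m.
Total head at MW-6: h = z + ψ = 858.79 + 49.76 = 908.55 m.
Total head at MW-11: h = 914.18 m (water level in the piezometer is the total head).
Head difference: h(MW-6) − h(MW-11) = 908.55 − 914.18 = -5.63 m.

Δh ≈ -5.63 m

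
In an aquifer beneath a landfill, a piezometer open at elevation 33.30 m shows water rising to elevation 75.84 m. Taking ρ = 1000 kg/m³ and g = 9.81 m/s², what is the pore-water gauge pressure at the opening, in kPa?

P ≈ 417 kPa

Pressure head ψ = h − z = 75.84 − 33.30 = 42.54 m.
P = ρgψ = 1000 × 9.81 × 42.54 = 417317 Pa ≈ 417 kPa.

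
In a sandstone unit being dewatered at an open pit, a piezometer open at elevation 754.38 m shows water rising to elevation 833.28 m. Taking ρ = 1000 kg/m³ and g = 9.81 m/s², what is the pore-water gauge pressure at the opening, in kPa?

Pressure head ψ = h − z = 833.28 − 754.38 = 78.90 m.
P = ρgψ = 1000 × 9.81 × 78.90 = 774009 Pa ≈ 774 kPa.

P ≈ 774 kPa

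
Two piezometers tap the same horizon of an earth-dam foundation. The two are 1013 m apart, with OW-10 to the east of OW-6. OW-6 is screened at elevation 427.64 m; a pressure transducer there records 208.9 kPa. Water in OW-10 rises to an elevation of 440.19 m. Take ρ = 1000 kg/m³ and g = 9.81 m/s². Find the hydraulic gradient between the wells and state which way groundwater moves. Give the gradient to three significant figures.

i ≈ 0.00863; groundwater flows toward the east

Pressure head at OW-6: ψ = P/(ρg) = 208.9×1000 / (1000 × 9.81) = 21.29 m.
Total head at OW-6: h = z + ψ = 427.64 + 21.29 = 448.93 m.
Total head at OW-10: h = 440.19 m (water level in the piezometer is the total head).
Head difference: h(OW-6) − h(OW-10) = 448.93 − 440.19 = 8.74 m.
Hydraulic gradient: i = |Δh| / L = 8.74 / 1013 = 0.00863.
Flow is from higher to lower head: from OW-6 toward OW-10, i.e. toward the east.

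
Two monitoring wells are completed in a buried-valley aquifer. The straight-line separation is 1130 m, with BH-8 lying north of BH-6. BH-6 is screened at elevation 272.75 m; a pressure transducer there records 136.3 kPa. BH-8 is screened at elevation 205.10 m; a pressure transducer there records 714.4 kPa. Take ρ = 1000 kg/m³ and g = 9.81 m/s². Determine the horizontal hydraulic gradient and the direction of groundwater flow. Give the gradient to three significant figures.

i ≈ 0.00772; groundwater flows toward the north

Pressure head at BH-6: ψ = P/(ρg) = 136.3×1000 / (1000 × 9.81) = 13.89 m.
Total head at BH-6: h = z + ψ = 272.75 + 13.89 = 286.64 m.
Pressure head at BH-8: ψ = P/(ρg) = 714.4×1000 / (1000 × 9.81) = 72.82 m.
Total head at BH-8: h = z + ψ = 205.10 + 72.82 = 277.92 m.
Head difference: h(BH-6) − h(BH-8) = 286.64 − 277.92 = 8.72 m.
Hydraulic gradient: i = |Δh| / L = 8.72 / 1130 = 0.00772.
Flow is from higher to lower head: from BH-6 toward BH-8, i.e. toward the north.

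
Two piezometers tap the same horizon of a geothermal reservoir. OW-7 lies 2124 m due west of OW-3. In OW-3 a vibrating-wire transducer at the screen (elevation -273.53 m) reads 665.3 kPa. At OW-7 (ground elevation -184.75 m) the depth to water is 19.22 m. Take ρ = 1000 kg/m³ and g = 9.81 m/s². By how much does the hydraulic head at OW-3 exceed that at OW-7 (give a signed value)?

Pressure head at OW-3: ψ = P/(ρg) = 665.3×1000 / (1000 × 9.81) = 67.82 m.
Total head at OW-3: h = z + ψ = -273.53 + 67.82 = -205.71 m.
Total head at OW-7: h = -184.75 − 19.22 = -203.97 m.
Head difference: h(OW-3) − h(OW-7) = -205.71 − (-203.97) = -1.74 m.

Δh ≈ -1.74 m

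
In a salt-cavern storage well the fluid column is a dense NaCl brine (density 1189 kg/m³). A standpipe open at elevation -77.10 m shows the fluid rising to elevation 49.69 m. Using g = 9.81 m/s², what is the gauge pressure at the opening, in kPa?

P ≈ 1480 kPa

Pressure head ψ = h − z = 49.69 − (-77.10) = 126.79 m.
P = ρgψ = 1189 × 9.81 × 126.79 = 1478890 Pa ≈ 1480 kPa.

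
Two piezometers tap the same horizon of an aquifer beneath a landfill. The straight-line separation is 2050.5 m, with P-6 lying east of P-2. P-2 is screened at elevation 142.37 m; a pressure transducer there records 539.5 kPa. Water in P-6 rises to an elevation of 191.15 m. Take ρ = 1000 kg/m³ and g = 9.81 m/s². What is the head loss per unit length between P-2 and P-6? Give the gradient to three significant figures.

Pressure head at P-2: ψ = P/(ρg) = 539.5×1000 / (1000 × 9.81) = 54.99 m.
Total head at P-2: h = z + ψ = 142.37 + 54.99 = 197.36 m.
Total head at P-6: h = 191.15 m (water level in the piezometer is the total head).
Head difference: h(P-2) − h(P-6) = 197.36 − 191.15 = 6.21 m.
Hydraulic gradient: i = |Δh| / L = 6.21 / 2050.5 = 0.00303.

i ≈ 0.00303 m/m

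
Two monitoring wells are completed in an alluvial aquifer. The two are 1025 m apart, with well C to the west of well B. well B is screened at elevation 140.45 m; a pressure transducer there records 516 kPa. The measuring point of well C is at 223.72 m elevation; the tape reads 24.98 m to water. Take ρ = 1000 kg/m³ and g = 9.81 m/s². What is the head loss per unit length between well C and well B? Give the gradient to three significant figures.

Pressure head at well B: ψ = P/(ρg) = 516×1000 / (1000 × 9.81) = 52.60 m.
Total head at well B: h = z + ψ = 140.45 + 52.60 = 193.05 m.
Total head at well C: h = 223.72 − 24.98 = 198.74 m.
Head difference: h(well B) − h(well C) = 193.05 − 198.74 = -5.69 m.
Hydraulic gradient: i = |Δh| / L = 5.69 / 1025 = 0.00555.

i ≈ 0.00555 m/m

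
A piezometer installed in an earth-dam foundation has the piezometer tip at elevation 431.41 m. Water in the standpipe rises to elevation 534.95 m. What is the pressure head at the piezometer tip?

ψ ≈ 103.54 m

Total head h = 534.95 m (the water-surface elevation in the piezometer).
Pressure head ψ = h − z = 534.95 − 431.41 = 103.54 m.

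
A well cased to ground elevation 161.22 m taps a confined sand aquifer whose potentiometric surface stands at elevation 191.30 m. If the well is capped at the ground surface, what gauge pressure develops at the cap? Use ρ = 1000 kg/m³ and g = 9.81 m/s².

P ≈ 295 kPa

Head above the cap: Δh = 191.30 − 161.22 = 30.08 m.
P = ρgΔh = 1000 × 9.81 × 30.08 = 295085 Pa ≈ 295 kPa.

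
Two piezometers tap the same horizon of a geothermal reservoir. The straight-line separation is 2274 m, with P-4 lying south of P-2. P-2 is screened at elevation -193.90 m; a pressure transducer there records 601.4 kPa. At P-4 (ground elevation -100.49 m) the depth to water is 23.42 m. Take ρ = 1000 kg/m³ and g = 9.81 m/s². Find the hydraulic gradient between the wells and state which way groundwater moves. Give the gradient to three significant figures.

i ≈ 0.00382; groundwater flows toward the north

Pressure head at P-2: ψ = P/(ρg) = 601.4×1000 / (1000 × 9.81) = 61.30 m.
Total head at P-2: h = z + ψ = -193.90 + 61.30 = -132.60 m.
Total head at P-4: h = -100.49 − 23.42 = -123.91 m.
Head difference: h(P-2) − h(P-4) = -132.60 − (-123.91) = -8.69 m.
Hydraulic gradient: i = |Δh| / L = 8.69 / 2274 = 0.00382.
Flow is from higher to lower head: from P-4 toward P-2, i.e. toward the north.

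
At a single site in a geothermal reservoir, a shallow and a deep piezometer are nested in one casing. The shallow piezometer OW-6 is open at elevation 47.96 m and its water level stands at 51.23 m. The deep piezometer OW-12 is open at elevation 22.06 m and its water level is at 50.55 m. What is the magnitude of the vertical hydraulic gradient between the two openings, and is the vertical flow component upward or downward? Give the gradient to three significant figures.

|i_v| ≈ 0.0263; vertical flow is downward

Total head at OW-6: h = 51.23 m (water level in the standpipe).
Total head at OW-12: h = 50.55 m.
Δh = h(OW-6) − h(OW-12) = 51.23 − 50.55 = 0.68 m.
Vertical separation Δz = 47.96 − 22.06 = 25.90 m.
|i_v| = |Δh| / Δz = 0.68 / 25.90 = 0.0263.
Head is higher in the shallow piezometer, so vertical flow is downward (recharge condition).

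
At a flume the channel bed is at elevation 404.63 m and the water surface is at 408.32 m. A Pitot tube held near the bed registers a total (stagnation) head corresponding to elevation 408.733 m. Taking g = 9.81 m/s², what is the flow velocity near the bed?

v ≈ 2.85 m/s

Near the bed, under hydrostatic conditions, the piezometric head (z + ψ) equals the free-surface elevation, 408.32 m.
Velocity head = total − piezometric = 408.733 − 408.32 = 0.413 m.
v = √(2g·h_v) = √(2 × 9.81 × 0.413) = 2.85 m/s.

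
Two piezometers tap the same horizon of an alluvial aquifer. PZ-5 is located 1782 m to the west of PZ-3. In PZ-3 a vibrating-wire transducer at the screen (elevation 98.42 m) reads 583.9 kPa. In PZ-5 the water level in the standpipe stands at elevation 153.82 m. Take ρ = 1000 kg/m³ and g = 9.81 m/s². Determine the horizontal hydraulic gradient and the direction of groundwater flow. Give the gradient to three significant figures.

Pressure head at PZ-3: ψ = P/(ρg) = 583.9×1000 / (1000 × 9.81) = 59.52 m.
Total head at PZ-3: h = z + ψ = 98.42 + 59.52 = 157.94 m.
Total head at PZ-5: h = 153.82 m (water level in the piezometer is the total head).
Head difference: h(PZ-3) − h(PZ-5) = 157.94 − 153.82 = 4.12 m.
Hydraulic gradient: i = |Δh| / L = 4.12 / 1782 = 0.00231.
Flow is from higher to lower head: from PZ-3 toward PZ-5, i.e. toward the west.

i ≈ 0.00231; groundwater flows toward the west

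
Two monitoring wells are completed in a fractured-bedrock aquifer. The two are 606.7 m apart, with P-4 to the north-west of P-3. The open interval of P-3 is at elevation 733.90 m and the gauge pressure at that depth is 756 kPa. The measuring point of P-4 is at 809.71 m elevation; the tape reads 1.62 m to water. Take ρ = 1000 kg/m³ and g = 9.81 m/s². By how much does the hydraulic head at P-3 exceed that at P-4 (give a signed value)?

Pressure head at P-3: ψ = P/(ρg) = 756×1000 / (1000 × 9.81) = 77.06 m.
Total head at P-3: h = z + ψ = 733.90 + 77.06 = 810.96 m.
Total head at P-4: h = 809.71 − 1.62 = 808.09 m.
Head difference: h(P-3) − h(P-4) = 810.96 − 808.09 = 2.87 m.

Δh ≈ 2.87 m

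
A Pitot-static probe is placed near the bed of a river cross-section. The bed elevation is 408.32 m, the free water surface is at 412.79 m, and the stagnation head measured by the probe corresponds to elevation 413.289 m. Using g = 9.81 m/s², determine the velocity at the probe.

Near the bed, under hydrostatic conditions, the piezometric head (z + ψ) equals the free-surface elevation, 412.79 m.
Velocity head = total − piezometric = 413.289 − 412.79 = 0.499 m.
v = √(2g·h_v) = √(2 × 9.81 × 0.499) = 3.13 m/s.

v ≈ 3.13 m/s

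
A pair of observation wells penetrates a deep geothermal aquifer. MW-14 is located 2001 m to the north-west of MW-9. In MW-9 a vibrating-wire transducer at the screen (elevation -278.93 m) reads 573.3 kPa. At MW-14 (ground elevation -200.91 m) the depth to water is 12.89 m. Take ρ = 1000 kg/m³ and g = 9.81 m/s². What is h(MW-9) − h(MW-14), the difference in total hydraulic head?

Pressure head at MW-9: ψ = P/(ρg) = 573.3×1000 / (1000 × 9.81) = 58.44 m.
Total head at MW-9: h = z + ψ = -278.93 + 58.44 = -220.49 m.
Total head at MW-14: h = -200.91 − 12.89 = -213.80 m.
Head difference: h(MW-9) − h(MW-14) = -220.49 − (-213.80) = -6.69 m.

Δh ≈ -6.69 m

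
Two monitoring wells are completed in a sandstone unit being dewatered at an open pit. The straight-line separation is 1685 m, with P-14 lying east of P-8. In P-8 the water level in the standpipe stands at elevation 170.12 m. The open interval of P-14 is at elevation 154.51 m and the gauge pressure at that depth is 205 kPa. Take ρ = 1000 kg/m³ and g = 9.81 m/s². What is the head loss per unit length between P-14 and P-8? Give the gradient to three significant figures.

i ≈ 0.00314 m/m

Total head at P-8: h = 170.12 m (water level in the piezometer is the total head).
Pressure head at P-14: ψ = P/(ρg) = 205×1000 / (1000 × 9.81) = 20.90 m.
Total head at P-14: h = z + ψ = 154.51 + 20.90 = 175.41 m.
Head difference: h(P-8) − h(P-14) = 170.12 − 175.41 = -5.29 m.
Hydraulic gradient: i = |Δh| / L = 5.29 / 1685 = 0.00314.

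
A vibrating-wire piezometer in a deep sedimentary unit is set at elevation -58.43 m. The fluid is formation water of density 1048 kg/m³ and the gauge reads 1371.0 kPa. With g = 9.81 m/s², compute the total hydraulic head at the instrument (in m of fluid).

ψ = P/(ρg) = 1371.0×1000 / (1048 × 9.81) = 133.35 m.
h = z + ψ = -58.43 + 133.35 = 74.92 m.

h ≈ 74.92 m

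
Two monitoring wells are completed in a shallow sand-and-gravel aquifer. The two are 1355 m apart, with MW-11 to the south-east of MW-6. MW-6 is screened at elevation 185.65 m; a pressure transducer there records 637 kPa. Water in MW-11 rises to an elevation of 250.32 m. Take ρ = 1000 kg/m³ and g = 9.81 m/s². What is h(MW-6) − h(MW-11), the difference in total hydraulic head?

Pressure head at MW-6: ψ = P/(ρg) = 637×1000 / (1000 × 9.81) = 64.93 m.
Total head at MW-6: h = z + ψ = 185.65 + 64.93 = 250.58 m.
Total head at MW-11: h = 250.32 m (water level in the piezometer is the total head).
Head difference: h(MW-6) − h(MW-11) = 250.58 − 250.32 = 0.26 m.

Δh ≈ 0.26 m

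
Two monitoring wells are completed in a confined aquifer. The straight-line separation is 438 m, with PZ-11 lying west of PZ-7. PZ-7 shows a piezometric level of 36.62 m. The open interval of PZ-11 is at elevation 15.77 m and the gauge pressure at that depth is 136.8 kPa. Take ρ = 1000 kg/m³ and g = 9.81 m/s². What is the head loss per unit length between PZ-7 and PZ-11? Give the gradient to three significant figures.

Total head at PZ-7: h = 36.62 m (water level in the piezometer is the total head).
Pressure head at PZ-11: ψ = P/(ρg) = 136.8×1000 / (1000 × 9.81) = 13.94 m.
Total head at PZ-11: h = z + ψ = 15.77 + 13.94 = 29.71 m.
Head difference: h(PZ-7) − h(PZ-11) = 36.62 − 29.71 = 6.91 m.
Hydraulic gradient: i = |Δh| / L = 6.91 / 438 = 0.0158.

i ≈ 0.0158 m/m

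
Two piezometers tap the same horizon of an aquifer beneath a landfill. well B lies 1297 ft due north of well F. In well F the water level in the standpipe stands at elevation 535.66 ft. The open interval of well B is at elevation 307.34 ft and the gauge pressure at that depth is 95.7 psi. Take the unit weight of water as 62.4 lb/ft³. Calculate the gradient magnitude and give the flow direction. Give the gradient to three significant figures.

i ≈ 0.00576; groundwater flows toward the north

Total head at well F: h = 535.66 ft (water level in the piezometer is the total head).
Pressure head at well B: ψ = 144·P/γ = 144 × 95.7 / 62.4 = 220.85 ft.
Total head at well B: h = z + ψ = 307.34 + 220.85 = 528.19 ft.
Head difference: h(well F) − h(well B) = 535.66 − 528.19 = 7.47 ft.
Hydraulic gradient: i = |Δh| / L = 7.47 / 1297 = 0.00576.
Flow is from higher to lower head: from well F toward well B, i.e. toward the north.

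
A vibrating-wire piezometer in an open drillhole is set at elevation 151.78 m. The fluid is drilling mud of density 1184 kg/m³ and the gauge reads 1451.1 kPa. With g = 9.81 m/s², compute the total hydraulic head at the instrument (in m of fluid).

h ≈ 276.71 m

ψ = P/(ρg) = 1451.1×1000 / (1184 × 9.81) = 124.93 m.
h = z + ψ = 151.78 + 124.93 = 276.71 m.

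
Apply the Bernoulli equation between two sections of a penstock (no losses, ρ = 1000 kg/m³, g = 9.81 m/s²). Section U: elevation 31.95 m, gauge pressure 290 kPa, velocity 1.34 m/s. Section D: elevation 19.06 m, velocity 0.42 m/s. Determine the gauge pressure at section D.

P₂ ≈ 417 kPa

Pressure head at U: ψ₁ = P₁/(ρg) = 290×1000 / (1000 × 9.81) = 29.56 m.
Velocity heads: v₁²/2g = 1.34²/19.62 = 0.092 m; v₂²/2g = 0.42²/19.62 = 0.009 m.
Total head H = z₁ + ψ₁ + v₁²/2g = 31.95 + 29.56 + 0.092 = 61.60 m.
ψ₂ = H − z₂ − v₂²/2g = 61.60 − 19.06 − 0.009 = 42.53 m.
P₂ = ρgψ₂ = 1000 × 9.81 × 42.53 ≈ 417 kPa.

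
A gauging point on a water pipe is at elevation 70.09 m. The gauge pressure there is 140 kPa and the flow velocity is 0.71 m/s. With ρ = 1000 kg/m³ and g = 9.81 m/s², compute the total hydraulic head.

Pressure head ψ = P/(ρg) = 140×1000 / (1000 × 9.81) = 14.27 m.
Velocity head = v²/(2g) = 0.71² / (2 × 9.81) = 0.026 m.
h = z + ψ + v²/(2g) = 70.09 + 14.27 + 0.026 = 84.39 m.

h ≈ 84.39 m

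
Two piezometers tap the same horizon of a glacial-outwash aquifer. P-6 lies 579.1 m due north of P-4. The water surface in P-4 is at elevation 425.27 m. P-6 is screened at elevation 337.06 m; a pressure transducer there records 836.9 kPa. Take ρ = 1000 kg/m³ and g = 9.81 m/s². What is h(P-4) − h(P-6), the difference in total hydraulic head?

Δh ≈ 2.90 m

Total head at P-4: h = 425.27 m (water level in the piezometer is the total head).
Pressure head at P-6: ψ = P/(ρg) = 836.9×1000 / (1000 × 9.81) = 85.31 m.
Total head at P-6: h = z + ψ = 337.06 + 85.31 = 422.37 m.
Head difference: h(P-4) − h(P-6) = 425.27 − 422.37 = 2.90 m.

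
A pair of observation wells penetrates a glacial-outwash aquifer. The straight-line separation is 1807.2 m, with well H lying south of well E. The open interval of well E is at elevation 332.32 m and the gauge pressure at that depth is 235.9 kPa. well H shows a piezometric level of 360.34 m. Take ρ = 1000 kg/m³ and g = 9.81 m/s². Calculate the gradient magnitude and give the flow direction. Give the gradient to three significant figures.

Pressure head at well E: ψ = P/(ρg) = 235.9×1000 / (1000 × 9.81) = 24.05 m.
Total head at well E: h = z + ψ = 332.32 + 24.05 = 356.37 m.
Total head at well H: h = 360.34 m (water level in the piezometer is the total head).
Head difference: h(well E) − h(well H) = 356.37 − 360.34 = -3.97 m.
Hydraulic gradient: i = |Δh| / L = 3.97 / 1807.2 = 0.00220.
Flow is from higher to lower head: from well H toward well E, i.e. toward the north.

i ≈ 0.00220; groundwater flows toward the north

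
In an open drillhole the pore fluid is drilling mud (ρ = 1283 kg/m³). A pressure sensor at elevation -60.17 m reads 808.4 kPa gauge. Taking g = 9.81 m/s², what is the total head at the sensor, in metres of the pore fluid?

h ≈ 4.06 m

ψ = P/(ρg) = 808.4×1000 / (1283 × 9.81) = 64.23 m.
h = z + ψ = -60.17 + 64.23 = 4.06 m.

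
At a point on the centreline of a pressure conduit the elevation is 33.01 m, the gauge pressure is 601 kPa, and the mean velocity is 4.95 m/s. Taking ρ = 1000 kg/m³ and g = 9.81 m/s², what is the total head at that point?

Pressure head ψ = P/(ρg) = 601×1000 / (1000 × 9.81) = 61.26 m.
Velocity head = v²/(2g) = 4.95² / (2 × 9.81) = 1.249 m.
h = z + ψ + v²/(2g) = 33.01 + 61.26 + 1.249 = 95.52 m.

h ≈ 95.52 m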